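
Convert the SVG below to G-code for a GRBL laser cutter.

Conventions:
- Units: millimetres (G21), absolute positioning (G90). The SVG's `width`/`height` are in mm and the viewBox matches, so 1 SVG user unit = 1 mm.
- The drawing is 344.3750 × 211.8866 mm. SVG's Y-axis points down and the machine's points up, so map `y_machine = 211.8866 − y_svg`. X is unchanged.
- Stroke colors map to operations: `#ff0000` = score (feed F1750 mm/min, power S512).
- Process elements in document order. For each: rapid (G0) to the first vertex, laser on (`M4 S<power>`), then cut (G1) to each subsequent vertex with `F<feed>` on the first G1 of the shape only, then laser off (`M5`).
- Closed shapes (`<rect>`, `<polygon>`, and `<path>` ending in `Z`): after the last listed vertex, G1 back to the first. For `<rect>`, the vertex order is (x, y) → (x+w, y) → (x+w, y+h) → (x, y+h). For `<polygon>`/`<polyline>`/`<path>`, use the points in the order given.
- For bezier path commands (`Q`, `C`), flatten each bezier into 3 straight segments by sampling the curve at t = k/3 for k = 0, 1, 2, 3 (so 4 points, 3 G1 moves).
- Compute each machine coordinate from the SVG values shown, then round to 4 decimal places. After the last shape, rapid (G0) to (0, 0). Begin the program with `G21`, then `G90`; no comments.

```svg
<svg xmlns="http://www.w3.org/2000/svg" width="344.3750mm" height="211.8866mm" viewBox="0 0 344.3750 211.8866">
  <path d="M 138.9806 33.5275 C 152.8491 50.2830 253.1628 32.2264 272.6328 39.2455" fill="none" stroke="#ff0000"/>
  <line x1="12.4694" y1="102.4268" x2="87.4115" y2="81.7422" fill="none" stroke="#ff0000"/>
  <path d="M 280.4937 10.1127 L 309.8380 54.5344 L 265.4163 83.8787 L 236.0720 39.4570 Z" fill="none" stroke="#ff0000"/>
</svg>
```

G21
G90
G0 X138.9806 Y178.3591
M4 S512
G1 X175.4683 Y170.9896 F1750
G1 X232.4108 Y173.5197
G1 X272.6328 Y172.6411
M5
G0 X12.4694 Y109.4598
M4 S512
G1 X87.4115 Y130.1444 F1750
M5
G0 X280.4937 Y201.7739
M4 S512
G1 X309.8380 Y157.3522 F1750
G1 X265.4163 Y128.0079
G1 X236.0720 Y172.4296
G1 X280.4937 Y201.7739
M5
G0 X0.0000 Y0.0000

viewBox `0 0 344.3750 211.8866` with mm width/height → 1 unit = 1 mm. Flip: y_m = 211.8866 − y_svg.

**Shape 1** — `<path>` cubic bezier, stroke `#ff0000` → score (S512, F1750). Control points (SVG): P0=(138.9806,33.5275), P1=(152.8491,50.2830), P2=(253.1628,32.2264), P3=(272.6328,39.2455); sampled at t=k/3. Machine vertices: (138.9806,178.3591) → (175.4683,170.9896) → (232.4108,173.5197) → (272.6328,172.6411). Open path.

**Shape 2** — `<line>` line segment, stroke `#ff0000` → score (S512, F1750). Machine vertices: (12.4694,109.4598) → (87.4115,130.1444). Open path.

**Shape 3** — `<path>` regular polygon, stroke `#ff0000` → score (S512, F1750). Machine vertices: (280.4937,201.7739) → (309.8380,157.3522) → (265.4163,128.0079) → (236.0720,172.4296) → (280.4937,201.7739). Closed: final G1 returns to the first vertex.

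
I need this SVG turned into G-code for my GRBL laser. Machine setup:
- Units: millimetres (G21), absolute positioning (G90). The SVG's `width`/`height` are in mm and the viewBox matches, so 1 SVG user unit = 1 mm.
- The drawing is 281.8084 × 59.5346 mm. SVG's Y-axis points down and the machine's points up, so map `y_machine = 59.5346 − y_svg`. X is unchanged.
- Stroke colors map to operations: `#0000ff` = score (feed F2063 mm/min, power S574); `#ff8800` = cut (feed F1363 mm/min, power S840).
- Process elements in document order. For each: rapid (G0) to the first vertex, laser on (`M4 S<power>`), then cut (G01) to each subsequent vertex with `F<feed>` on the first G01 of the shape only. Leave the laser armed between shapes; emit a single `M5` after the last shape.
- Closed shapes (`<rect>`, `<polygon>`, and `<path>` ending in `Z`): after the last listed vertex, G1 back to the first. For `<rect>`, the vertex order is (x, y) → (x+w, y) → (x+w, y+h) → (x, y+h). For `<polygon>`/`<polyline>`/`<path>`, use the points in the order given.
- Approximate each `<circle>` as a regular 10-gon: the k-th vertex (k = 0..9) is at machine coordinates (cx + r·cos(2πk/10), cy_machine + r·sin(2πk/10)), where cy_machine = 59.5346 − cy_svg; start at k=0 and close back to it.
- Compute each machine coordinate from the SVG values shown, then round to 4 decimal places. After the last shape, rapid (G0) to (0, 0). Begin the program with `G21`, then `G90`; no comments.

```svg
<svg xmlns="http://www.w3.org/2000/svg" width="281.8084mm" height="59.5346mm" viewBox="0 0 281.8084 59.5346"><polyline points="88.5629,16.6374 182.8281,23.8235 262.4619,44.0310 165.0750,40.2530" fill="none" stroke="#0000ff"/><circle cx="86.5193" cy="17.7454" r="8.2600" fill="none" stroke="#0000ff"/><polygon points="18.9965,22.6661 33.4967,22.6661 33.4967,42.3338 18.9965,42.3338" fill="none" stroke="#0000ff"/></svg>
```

G21
G90
G0 X88.5629 Y42.8972
M4 S574
G01 X182.8281 Y35.7111 F2063
G01 X262.4619 Y15.5036
G01 X165.0750 Y19.2816
G0 X94.7793 Y41.7892
M4 S574
G01 X93.2018 Y46.6443 F2063
G01 X89.0718 Y49.6449
G01 X83.9668 Y49.6449
G01 X79.8368 Y46.6443
G01 X78.2593 Y41.7892
G01 X79.8368 Y36.9341
G01 X83.9668 Y33.9335
G01 X89.0718 Y33.9335
G01 X93.2018 Y36.9341
G01 X94.7793 Y41.7892
G0 X18.9965 Y36.8685
M4 S574
G01 X33.4967 Y36.8685 F2063
G01 X33.4967 Y17.2008
G01 X18.9965 Y17.2008
G01 X18.9965 Y36.8685
M5
G0 X0.0000 Y0.0000

Since the viewBox matches the mm dimensions, user units are millimetres directly. The only transform is the Y-flip y_m = 59.5346 − y_svg.

Shape 1 is a open polyline drawn with `<polyline>`. Its stroke #0000ff means score at S574, F2063. After flipping Y the toolpath is (88.5629,42.8972) → (182.8281,35.7111) → (262.4619,15.5036) → (165.0750,19.2816).

Shape 2 is a circle drawn with `<circle>`. Its stroke #0000ff means score at S574, F2063. After flipping Y the toolpath is (94.7793,41.7892) → (93.2018,46.6443) → (89.0718,49.6449) → (83.9668,49.6449) → (79.8368,46.6443) → (78.2593,41.7892) → (79.8368,36.9341) → (83.9668,33.9335) → (89.0718,33.9335) → (93.2018,36.9341) → (94.7793,41.7892), returning to the start.

Shape 3 is a rectangle drawn with `<polygon>`. Its stroke #0000ff means score at S574, F2063. After flipping Y the toolpath is (18.9965,36.8685) → (33.4967,36.8685) → (33.4967,17.2008) → (18.9965,17.2008) → (18.9965,36.8685), returning to the start.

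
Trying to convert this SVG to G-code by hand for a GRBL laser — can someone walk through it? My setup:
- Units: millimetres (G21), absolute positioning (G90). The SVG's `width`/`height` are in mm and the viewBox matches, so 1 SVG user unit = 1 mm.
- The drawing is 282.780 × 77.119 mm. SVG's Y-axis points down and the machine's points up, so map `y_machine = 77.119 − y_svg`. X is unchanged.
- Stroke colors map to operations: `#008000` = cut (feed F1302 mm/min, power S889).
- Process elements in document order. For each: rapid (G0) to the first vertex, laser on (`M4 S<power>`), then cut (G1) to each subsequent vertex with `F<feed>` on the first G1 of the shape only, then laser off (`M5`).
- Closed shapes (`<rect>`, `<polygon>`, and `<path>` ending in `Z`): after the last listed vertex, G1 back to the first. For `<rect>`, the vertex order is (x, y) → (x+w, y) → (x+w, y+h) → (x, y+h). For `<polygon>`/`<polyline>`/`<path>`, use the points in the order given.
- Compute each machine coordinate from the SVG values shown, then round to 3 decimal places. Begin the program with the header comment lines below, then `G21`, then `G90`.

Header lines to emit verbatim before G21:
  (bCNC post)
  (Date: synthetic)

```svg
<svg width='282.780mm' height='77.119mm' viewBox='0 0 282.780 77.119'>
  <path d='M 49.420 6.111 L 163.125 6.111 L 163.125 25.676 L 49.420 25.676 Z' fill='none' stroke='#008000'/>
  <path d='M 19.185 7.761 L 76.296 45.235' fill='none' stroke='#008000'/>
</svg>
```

(bCNC post)
(Date: synthetic)
G21
G90
G0 X49.420 Y71.008
M4 S889
G1 X163.125 Y71.008 F1302
G1 X163.125 Y51.443
G1 X49.420 Y51.443
G1 X49.420 Y71.008
M5
G0 X19.185 Y69.358
M4 S889
G1 X76.296 Y31.884 F1302
M5

Since the viewBox matches the mm dimensions, user units are millimetres directly. The only transform is the Y-flip y_m = 77.119 − y_svg.

Shape 1 is a rectangle drawn with `<path>`. Its stroke #008000 means cut at S889, F1302. After flipping Y the toolpath is (49.420,71.008) → (163.125,71.008) → (163.125,51.443) → (49.420,51.443) → (49.420,71.008), returning to the start.

Shape 2 is a line segment drawn with `<path>`. Its stroke #008000 means cut at S889, F1302. After flipping Y the toolpath is (19.185,69.358) → (76.296,31.884).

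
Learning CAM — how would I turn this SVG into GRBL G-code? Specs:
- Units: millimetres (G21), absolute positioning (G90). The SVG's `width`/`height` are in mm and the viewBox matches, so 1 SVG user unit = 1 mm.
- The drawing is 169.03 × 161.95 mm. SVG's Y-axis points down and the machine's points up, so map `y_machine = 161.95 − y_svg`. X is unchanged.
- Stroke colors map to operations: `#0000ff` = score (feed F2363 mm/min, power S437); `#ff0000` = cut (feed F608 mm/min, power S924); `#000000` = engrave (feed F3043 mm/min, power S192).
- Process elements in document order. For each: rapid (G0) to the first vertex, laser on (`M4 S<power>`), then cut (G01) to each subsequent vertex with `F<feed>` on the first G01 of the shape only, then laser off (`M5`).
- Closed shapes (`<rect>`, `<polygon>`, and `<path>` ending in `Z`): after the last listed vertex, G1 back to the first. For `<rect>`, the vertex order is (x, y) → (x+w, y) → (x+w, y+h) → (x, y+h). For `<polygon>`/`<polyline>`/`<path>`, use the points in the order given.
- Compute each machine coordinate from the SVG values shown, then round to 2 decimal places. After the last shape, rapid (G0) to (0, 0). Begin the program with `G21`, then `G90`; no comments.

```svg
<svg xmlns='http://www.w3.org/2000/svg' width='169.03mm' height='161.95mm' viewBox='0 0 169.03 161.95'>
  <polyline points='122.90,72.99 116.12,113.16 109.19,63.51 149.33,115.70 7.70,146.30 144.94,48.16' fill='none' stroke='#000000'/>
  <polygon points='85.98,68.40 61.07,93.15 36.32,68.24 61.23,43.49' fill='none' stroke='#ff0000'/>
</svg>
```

G21
G90
G0 X122.90 Y88.96
M4 S192
G01 X116.12 Y48.79 F3043
G01 X109.19 Y98.44
G01 X149.33 Y46.25
G01 X7.70 Y15.65
G01 X144.94 Y113.79
M5
G0 X85.98 Y93.55
M4 S924
G01 X61.07 Y68.80 F608
G01 X36.32 Y93.71
G01 X61.23 Y118.46
G01 X85.98 Y93.55
M5
G0 X0.00 Y0.00

Since the viewBox matches the mm dimensions, user units are millimetres directly. The only transform is the Y-flip y_m = 161.95 − y_svg.

Shape 1 is a open polyline drawn with `<polyline>`. Its stroke #000000 means engrave at S192, F3043. After flipping Y the toolpath is (122.90,88.96) → (116.12,48.79) → (109.19,98.44) → (149.33,46.25) → (7.70,15.65) → (144.94,113.79).

Shape 2 is a regular polygon drawn with `<polygon>`. Its stroke #ff0000 means cut at S924, F608. After flipping Y the toolpath is (85.98,93.55) → (61.07,68.80) → (36.32,93.71) → (61.23,118.46) → (85.98,93.55), returning to the start.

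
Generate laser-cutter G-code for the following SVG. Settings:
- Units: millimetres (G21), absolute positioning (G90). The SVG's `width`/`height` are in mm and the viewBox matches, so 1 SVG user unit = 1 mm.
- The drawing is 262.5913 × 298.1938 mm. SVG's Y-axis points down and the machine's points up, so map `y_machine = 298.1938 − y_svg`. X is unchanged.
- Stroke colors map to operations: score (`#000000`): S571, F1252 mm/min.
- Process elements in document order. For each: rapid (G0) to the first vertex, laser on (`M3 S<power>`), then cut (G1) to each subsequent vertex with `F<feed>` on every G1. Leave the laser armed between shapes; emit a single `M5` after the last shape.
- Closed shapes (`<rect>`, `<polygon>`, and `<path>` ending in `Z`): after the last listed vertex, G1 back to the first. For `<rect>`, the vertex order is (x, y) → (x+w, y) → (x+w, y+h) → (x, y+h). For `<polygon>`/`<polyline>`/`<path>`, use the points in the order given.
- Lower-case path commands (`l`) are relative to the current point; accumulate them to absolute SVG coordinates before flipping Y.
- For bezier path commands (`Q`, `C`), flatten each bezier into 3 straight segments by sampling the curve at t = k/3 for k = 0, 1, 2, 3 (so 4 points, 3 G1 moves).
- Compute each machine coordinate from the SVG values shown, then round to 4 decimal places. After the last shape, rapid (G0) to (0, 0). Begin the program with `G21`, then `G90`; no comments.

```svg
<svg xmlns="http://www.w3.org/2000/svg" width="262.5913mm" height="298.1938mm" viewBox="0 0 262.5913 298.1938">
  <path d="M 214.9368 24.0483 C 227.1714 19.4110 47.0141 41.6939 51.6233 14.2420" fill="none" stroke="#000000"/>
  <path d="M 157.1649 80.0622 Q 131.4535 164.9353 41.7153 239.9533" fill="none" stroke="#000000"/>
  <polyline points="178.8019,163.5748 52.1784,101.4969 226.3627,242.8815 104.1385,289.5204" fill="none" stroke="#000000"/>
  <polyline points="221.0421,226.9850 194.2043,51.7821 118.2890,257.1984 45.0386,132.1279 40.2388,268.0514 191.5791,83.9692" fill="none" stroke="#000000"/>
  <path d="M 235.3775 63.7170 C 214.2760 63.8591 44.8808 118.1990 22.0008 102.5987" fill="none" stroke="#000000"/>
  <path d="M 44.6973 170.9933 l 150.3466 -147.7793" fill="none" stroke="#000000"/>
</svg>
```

Since the viewBox matches the mm dimensions, user units are millimetres directly. The only transform is the Y-flip y_m = 298.1938 − y_svg.

Shape 1 is a cubic bezier drawn with `<path>`. Its stroke #000000 means score at S571, F1252. After flipping Y the toolpath is (214.9368,274.1455) → (177.0096,272.6485) → (94.6341,270.2391) → (51.6233,283.9518).

Shape 2 is a quadratic bezier drawn with `<path>`. Its stroke #000000 means score at S571, F1252. After flipping Y the toolpath is (157.1649,218.1316) → (132.9099,162.6445) → (94.4267,109.3475) → (41.7153,58.2405).

Shape 3 is a open polyline drawn with `<polyline>`. Its stroke #000000 means score at S571, F1252. After flipping Y the toolpath is (178.8019,134.6190) → (52.1784,196.6969) → (226.3627,55.3123) → (104.1385,8.6734).

Shape 4 is a open polyline drawn with `<polyline>`. Its stroke #000000 means score at S571, F1252. After flipping Y the toolpath is (221.0421,71.2088) → (194.2043,246.4117) → (118.2890,40.9954) → (45.0386,166.0659) → (40.2388,30.1424) → (191.5791,214.2246).

Shape 5 is a cubic bezier drawn with `<path>`. Its stroke #000000 means score at S571, F1252. After flipping Y the toolpath is (235.3775,234.4768) → (175.7636,220.8665) → (82.8004,198.7105) → (22.0008,195.5951).

Shape 6 is a line segment drawn with `<path>`. Its stroke #000000 means score at S571, F1252. After flipping Y the toolpath is (44.6973,127.2005) → (195.0439,274.9798).

G21
G90
G0 X214.9368 Y274.1455
M3 S571
G1 X177.0096 Y272.6485 F1252
G1 X94.6341 Y270.2391 F1252
G1 X51.6233 Y283.9518 F1252
G0 X157.1649 Y218.1316
M3 S571
G1 X132.9099 Y162.6445 F1252
G1 X94.4267 Y109.3475 F1252
G1 X41.7153 Y58.2405 F1252
G0 X178.8019 Y134.6190
M3 S571
G1 X52.1784 Y196.6969 F1252
G1 X226.3627 Y55.3123 F1252
G1 X104.1385 Y8.6734 F1252
G0 X221.0421 Y71.2088
M3 S571
G1 X194.2043 Y246.4117 F1252
G1 X118.2890 Y40.9954 F1252
G1 X45.0386 Y166.0659 F1252
G1 X40.2388 Y30.1424 F1252
G1 X191.5791 Y214.2246 F1252
G0 X235.3775 Y234.4768
M3 S571
G1 X175.7636 Y220.8665 F1252
G1 X82.8004 Y198.7105 F1252
G1 X22.0008 Y195.5951 F1252
G0 X44.6973 Y127.2005
M3 S571
G1 X195.0439 Y274.9798 F1252
M5
G0 X0.0000 Y0.0000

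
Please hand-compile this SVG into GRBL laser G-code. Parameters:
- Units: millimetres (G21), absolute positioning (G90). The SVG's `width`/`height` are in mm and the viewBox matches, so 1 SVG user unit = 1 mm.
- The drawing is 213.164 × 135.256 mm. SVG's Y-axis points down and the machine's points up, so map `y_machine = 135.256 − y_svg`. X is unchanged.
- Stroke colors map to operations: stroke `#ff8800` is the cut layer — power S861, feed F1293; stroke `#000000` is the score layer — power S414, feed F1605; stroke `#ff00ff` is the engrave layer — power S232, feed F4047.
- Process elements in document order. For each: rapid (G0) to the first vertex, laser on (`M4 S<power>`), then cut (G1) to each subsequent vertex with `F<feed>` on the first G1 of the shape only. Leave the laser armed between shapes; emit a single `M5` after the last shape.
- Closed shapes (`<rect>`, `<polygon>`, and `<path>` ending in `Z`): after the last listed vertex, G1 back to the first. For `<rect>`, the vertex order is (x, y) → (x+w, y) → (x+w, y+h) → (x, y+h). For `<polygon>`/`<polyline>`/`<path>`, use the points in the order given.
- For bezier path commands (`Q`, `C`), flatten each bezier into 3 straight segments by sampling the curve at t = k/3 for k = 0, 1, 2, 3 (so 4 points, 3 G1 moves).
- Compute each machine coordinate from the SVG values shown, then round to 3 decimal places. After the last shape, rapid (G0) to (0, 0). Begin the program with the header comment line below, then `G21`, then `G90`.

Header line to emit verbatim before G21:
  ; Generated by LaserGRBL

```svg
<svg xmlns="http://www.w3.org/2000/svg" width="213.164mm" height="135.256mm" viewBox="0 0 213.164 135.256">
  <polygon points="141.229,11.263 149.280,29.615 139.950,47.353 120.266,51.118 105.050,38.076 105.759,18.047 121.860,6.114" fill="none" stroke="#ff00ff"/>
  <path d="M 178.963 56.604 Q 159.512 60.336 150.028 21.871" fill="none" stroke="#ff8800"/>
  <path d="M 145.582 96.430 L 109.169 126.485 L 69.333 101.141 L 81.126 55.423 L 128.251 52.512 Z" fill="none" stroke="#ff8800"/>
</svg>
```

; Generated by LaserGRBL
G21
G90
G0 X141.229 Y123.993
M4 S232
G1 X149.280 Y105.641 F4047
G1 X139.950 Y87.903
G1 X120.266 Y84.138
G1 X105.050 Y97.180
G1 X105.759 Y117.209
G1 X121.860 Y129.142
G1 X141.229 Y123.993
G0 X178.963 Y78.652
M4 S861
G1 X167.103 Y80.853 F1293
G1 X157.458 Y92.430
G1 X150.028 Y113.385
G0 X145.582 Y38.826
M4 S861
G1 X109.169 Y8.771 F1293
G1 X69.333 Y34.115
G1 X81.126 Y79.833
G1 X128.251 Y82.744
G1 X145.582 Y38.826
M5
G0 X0.000 Y0.000

viewBox `0 0 213.164 135.256` with mm width/height → 1 unit = 1 mm. Flip: y_m = 135.256 − y_svg.

**Shape 1** — `<polygon>` regular polygon, stroke `#ff00ff` → engrave (S232, F4047). Machine vertices: (141.229,123.993) → (149.280,105.641) → (139.950,87.903) → (120.266,84.138) → (105.050,97.180) → (105.759,117.209) → (121.860,129.142) → (141.229,123.993). Closed: final G1 returns to the first vertex.

**Shape 2** — `<path>` quadratic bezier, stroke `#ff8800` → cut (S861, F1293). Control points (SVG): P0=(178.963,56.604), P1=(159.512,60.336), P2=(150.028,21.871); sampled at t=k/3. Machine vertices: (178.963,78.652) → (167.103,80.853) → (157.458,92.430) → (150.028,113.385). Open path.

**Shape 3** — `<path>` regular polygon, stroke `#ff8800` → cut (S861, F1293). Machine vertices: (145.582,38.826) → (109.169,8.771) → (69.333,34.115) → (81.126,79.833) → (128.251,82.744) → (145.582,38.826). Closed: final G1 returns to the first vertex.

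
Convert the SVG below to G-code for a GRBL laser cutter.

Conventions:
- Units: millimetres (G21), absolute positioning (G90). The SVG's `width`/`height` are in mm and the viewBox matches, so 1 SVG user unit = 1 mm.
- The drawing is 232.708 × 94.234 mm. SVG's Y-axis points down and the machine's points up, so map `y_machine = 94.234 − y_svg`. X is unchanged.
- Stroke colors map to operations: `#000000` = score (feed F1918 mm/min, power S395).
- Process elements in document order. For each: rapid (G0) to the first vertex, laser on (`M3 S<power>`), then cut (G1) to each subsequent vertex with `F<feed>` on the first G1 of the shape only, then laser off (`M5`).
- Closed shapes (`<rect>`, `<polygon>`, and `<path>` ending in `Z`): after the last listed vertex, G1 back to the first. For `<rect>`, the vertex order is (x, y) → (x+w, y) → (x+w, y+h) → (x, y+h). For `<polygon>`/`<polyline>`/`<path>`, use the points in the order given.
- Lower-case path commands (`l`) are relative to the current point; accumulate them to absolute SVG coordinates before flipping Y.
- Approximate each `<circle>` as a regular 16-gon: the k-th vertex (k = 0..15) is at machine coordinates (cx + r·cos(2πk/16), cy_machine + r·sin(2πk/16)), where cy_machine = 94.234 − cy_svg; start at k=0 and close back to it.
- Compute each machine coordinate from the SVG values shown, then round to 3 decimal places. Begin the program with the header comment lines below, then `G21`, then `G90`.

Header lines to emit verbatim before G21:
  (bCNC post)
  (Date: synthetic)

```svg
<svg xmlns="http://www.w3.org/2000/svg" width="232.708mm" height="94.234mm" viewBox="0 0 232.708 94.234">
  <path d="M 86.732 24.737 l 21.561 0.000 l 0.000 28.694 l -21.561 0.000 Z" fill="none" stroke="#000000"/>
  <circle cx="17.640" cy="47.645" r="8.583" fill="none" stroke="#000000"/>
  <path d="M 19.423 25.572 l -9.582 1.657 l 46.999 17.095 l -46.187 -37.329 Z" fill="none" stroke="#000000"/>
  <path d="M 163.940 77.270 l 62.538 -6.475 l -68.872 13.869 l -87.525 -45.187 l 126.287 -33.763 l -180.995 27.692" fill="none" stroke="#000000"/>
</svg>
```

(bCNC post)
(Date: synthetic)
G21
G90
G0 X86.732 Y69.497
M3 S395
G1 X108.293 Y69.497 F1918
G1 X108.293 Y40.803
G1 X86.732 Y40.803
G1 X86.732 Y69.497
M5
G0 X26.223 Y46.589
M3 S395
G1 X25.570 Y49.874 F1918
G1 X23.709 Y52.658
G1 X20.925 Y54.519
G1 X17.640 Y55.172
G1 X14.355 Y54.519
G1 X11.571 Y52.658
G1 X9.710 Y49.874
G1 X9.057 Y46.589
G1 X9.710 Y43.304
G1 X11.571 Y40.520
G1 X14.355 Y38.659
G1 X17.640 Y38.006
G1 X20.925 Y38.659
G1 X23.709 Y40.520
G1 X25.570 Y43.304
G1 X26.223 Y46.589
M5
G0 X19.423 Y68.662
M3 S395
G1 X9.841 Y67.005 F1918
G1 X56.840 Y49.910
G1 X10.653 Y87.239
G1 X19.423 Y68.662
M5
G0 X163.940 Y16.964
M3 S395
G1 X226.478 Y23.439 F1918
G1 X157.606 Y9.570
G1 X70.081 Y54.757
G1 X196.368 Y88.520
G1 X15.373 Y60.828
M5

viewBox `0 0 232.708 94.234` with mm width/height → 1 unit = 1 mm. Flip: y_m = 94.234 − y_svg.

**Shape 1** — `<path>` rectangle, stroke `#000000` → score (S395, F1918). Machine vertices: (86.732,69.497) → (108.293,69.497) → (108.293,40.803) → (86.732,40.803) → (86.732,69.497). Closed: final G1 returns to the first vertex.

**Shape 2** — `<circle>` circle, stroke `#000000` → score (S395, F1918). Machine vertices: (26.223,46.589) → (25.570,49.874) → (23.709,52.658) → (20.925,54.519) → (17.640,55.172) → (14.355,54.519) → (11.571,52.658) → (9.710,49.874) → (9.057,46.589) → (9.710,43.304) → (11.571,40.520) → (14.355,38.659) → (17.640,38.006) → (20.925,38.659) → (23.709,40.520) → (25.570,43.304) → (26.223,46.589). Closed: final G1 returns to the first vertex.

**Shape 3** — `<path>` closed polygon, stroke `#000000` → score (S395, F1918). Machine vertices: (19.423,68.662) → (9.841,67.005) → (56.840,49.910) → (10.653,87.239) → (19.423,68.662). Closed: final G1 returns to the first vertex.

**Shape 4** — `<path>` open polyline, stroke `#000000` → score (S395, F1918). Machine vertices: (163.940,16.964) → (226.478,23.439) → (157.606,9.570) → (70.081,54.757) → (196.368,88.520) → (15.373,60.828). Open path.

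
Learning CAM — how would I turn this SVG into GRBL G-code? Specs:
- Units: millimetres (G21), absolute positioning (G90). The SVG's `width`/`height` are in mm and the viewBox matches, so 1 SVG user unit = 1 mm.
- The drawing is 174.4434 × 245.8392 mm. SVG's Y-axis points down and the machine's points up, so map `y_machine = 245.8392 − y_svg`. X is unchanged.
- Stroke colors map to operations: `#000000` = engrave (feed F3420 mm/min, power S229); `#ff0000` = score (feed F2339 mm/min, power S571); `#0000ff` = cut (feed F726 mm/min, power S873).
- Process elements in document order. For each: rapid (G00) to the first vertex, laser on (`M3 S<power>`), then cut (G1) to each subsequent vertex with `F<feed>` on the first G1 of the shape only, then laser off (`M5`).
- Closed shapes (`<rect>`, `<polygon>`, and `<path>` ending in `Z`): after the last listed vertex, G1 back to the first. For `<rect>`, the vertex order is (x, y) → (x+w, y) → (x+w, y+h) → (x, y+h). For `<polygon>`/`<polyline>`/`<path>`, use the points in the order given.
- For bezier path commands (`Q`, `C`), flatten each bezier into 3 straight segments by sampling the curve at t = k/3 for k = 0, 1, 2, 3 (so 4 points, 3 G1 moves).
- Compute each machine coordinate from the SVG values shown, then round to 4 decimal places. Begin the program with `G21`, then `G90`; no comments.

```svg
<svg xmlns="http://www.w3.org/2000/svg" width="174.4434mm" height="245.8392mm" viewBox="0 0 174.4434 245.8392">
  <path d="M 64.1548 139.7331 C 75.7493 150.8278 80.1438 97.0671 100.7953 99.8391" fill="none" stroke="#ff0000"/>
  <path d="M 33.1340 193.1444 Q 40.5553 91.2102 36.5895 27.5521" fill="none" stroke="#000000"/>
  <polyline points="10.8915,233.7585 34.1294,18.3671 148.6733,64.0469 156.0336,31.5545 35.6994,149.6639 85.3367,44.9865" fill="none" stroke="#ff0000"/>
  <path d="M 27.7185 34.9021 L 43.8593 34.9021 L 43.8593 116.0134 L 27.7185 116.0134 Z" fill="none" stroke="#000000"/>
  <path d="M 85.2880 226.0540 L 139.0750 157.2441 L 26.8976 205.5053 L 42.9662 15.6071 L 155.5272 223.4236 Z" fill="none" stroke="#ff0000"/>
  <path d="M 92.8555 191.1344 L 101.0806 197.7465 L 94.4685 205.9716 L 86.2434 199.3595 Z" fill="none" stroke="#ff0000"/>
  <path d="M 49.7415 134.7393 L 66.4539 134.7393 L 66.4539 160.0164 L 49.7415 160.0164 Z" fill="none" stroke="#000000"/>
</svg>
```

1 u = 1 mm; y_m = 245.8392 − y.

[1] `<path>` cubic bezier, #ff0000→score S571 F2339: (64.1548,106.1061) → (74.2181,112.1340) → (84.6940,134.4237) → (100.7953,146.0001)

[2] `<path>` quadratic bezier, #000000→engrave S229 F3420: (33.1340,52.6948) → (36.8163,116.3980) → (37.9681,171.5955) → (36.5895,218.2871)

[3] `<polyline>` open polyline, #ff0000→score S571 F2339: (10.8915,12.0807) → (34.1294,227.4721) → (148.6733,181.7923) → (156.0336,214.2847) → (35.6994,96.1753) → (85.3367,200.8527)

[4] `<path>` rectangle, #000000→engrave S229 F3420: (27.7185,210.9371) → (43.8593,210.9371) → (43.8593,129.8258) → (27.7185,129.8258) → (27.7185,210.9371) (closed)

[5] `<path>` closed polygon, #ff0000→score S571 F2339: (85.2880,19.7852) → (139.0750,88.5951) → (26.8976,40.3339) → (42.9662,230.2321) → (155.5272,22.4156) → (85.2880,19.7852) (closed)

[6] `<path>` regular polygon, #ff0000→score S571 F2339: (92.8555,54.7048) → (101.0806,48.0927) → (94.4685,39.8676) → (86.2434,46.4797) → (92.8555,54.7048) (closed)

[7] `<path>` rectangle, #000000→engrave S229 F3420: (49.7415,111.0999) → (66.4539,111.0999) → (66.4539,85.8228) → (49.7415,85.8228) → (49.7415,111.0999) (closed)

G21
G90
G00 X64.1548 Y106.1061
M3 S571
G1 X74.2181 Y112.1340 F2339
G1 X84.6940 Y134.4237
G1 X100.7953 Y146.0001
M5
G00 X33.1340 Y52.6948
M3 S229
G1 X36.8163 Y116.3980 F3420
G1 X37.9681 Y171.5955
G1 X36.5895 Y218.2871
M5
G00 X10.8915 Y12.0807
M3 S571
G1 X34.1294 Y227.4721 F2339
G1 X148.6733 Y181.7923
G1 X156.0336 Y214.2847
G1 X35.6994 Y96.1753
G1 X85.3367 Y200.8527
M5
G00 X27.7185 Y210.9371
M3 S229
G1 X43.8593 Y210.9371 F3420
G1 X43.8593 Y129.8258
G1 X27.7185 Y129.8258
G1 X27.7185 Y210.9371
M5
G00 X85.2880 Y19.7852
M3 S571
G1 X139.0750 Y88.5951 F2339
G1 X26.8976 Y40.3339
G1 X42.9662 Y230.2321
G1 X155.5272 Y22.4156
G1 X85.2880 Y19.7852
M5
G00 X92.8555 Y54.7048
M3 S571
G1 X101.0806 Y48.0927 F2339
G1 X94.4685 Y39.8676
G1 X86.2434 Y46.4797
G1 X92.8555 Y54.7048
M5
G00 X49.7415 Y111.0999
M3 S229
G1 X66.4539 Y111.0999 F3420
G1 X66.4539 Y85.8228
G1 X49.7415 Y85.8228
G1 X49.7415 Y111.0999
M5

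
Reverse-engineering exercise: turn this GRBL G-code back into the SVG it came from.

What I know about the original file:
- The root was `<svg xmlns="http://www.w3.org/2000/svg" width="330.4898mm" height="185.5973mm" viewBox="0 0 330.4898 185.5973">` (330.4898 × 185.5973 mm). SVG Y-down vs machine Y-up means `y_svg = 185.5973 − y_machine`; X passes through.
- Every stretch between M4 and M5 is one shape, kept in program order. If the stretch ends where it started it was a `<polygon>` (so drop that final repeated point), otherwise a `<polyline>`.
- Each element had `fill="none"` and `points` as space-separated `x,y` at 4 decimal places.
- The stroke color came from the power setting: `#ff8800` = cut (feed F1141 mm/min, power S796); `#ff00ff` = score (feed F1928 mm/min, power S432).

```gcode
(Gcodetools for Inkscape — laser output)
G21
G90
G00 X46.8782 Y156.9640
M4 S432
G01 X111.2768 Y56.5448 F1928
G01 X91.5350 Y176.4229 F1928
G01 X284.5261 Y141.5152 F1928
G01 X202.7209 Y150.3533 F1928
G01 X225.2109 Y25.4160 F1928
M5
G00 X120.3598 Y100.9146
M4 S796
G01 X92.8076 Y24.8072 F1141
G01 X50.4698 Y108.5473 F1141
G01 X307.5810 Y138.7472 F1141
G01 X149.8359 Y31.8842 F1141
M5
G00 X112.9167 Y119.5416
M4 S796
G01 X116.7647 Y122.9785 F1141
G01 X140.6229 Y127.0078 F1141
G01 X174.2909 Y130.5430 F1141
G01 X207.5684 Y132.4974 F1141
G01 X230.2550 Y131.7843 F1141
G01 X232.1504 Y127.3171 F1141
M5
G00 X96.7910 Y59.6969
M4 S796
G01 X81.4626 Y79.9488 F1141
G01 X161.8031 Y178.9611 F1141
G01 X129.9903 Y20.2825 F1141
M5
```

<svg xmlns="http://www.w3.org/2000/svg" width="330.4898mm" height="185.5973mm" viewBox="0 0 330.4898 185.5973">
  <polyline points="46.8782,28.6333 111.2768,129.0525 91.5350,9.1744 284.5261,44.0821 202.7209,35.2440 225.2109,160.1813" fill="none" stroke="#ff00ff"/>
  <polyline points="120.3598,84.6827 92.8076,160.7901 50.4698,77.0500 307.5810,46.8501 149.8359,153.7131" fill="none" stroke="#ff8800"/>
  <polyline points="112.9167,66.0557 116.7647,62.6188 140.6229,58.5895 174.2909,55.0543 207.5684,53.0999 230.2550,53.8130 232.1504,58.2802" fill="none" stroke="#ff8800"/>
  <polyline points="96.7910,125.9004 81.4626,105.6485 161.8031,6.6362 129.9903,165.3148" fill="none" stroke="#ff8800"/>
</svg>

Each laser-on run becomes one SVG element. Flip Y back into SVG space with y_svg = 185.5973 − y_machine.

Run 1: the run's S432 means `#ff00ff` (score). The run is open, so emit a `<polyline>` with points (Y-flipped): 46.8782,28.6333 111.2768,129.0525 91.5350,9.1744 284.5261,44.0821 202.7209,35.2440 225.2109,160.1813.

Run 2: power S796 maps to stroke `#ff8800` (cut). The run is open, so emit a `<polyline>` with points (Y-flipped): 120.3598,84.6827 92.8076,160.7901 50.4698,77.0500 307.5810,46.8501 149.8359,153.7131.

Run 3: the run's S796 means `#ff8800` (cut). The run is open, so emit a `<polyline>` with points (Y-flipped): 112.9167,66.0557 116.7647,62.6188 140.6229,58.5895 174.2909,55.0543 207.5684,53.0999 230.2550,53.8130 232.1504,58.2802.

Run 4: power S796 maps to stroke `#ff8800` (cut). The run is open, so emit a `<polyline>` with points (Y-flipped): 96.7910,125.9004 81.4626,105.6485 161.8031,6.6362 129.9903,165.3148.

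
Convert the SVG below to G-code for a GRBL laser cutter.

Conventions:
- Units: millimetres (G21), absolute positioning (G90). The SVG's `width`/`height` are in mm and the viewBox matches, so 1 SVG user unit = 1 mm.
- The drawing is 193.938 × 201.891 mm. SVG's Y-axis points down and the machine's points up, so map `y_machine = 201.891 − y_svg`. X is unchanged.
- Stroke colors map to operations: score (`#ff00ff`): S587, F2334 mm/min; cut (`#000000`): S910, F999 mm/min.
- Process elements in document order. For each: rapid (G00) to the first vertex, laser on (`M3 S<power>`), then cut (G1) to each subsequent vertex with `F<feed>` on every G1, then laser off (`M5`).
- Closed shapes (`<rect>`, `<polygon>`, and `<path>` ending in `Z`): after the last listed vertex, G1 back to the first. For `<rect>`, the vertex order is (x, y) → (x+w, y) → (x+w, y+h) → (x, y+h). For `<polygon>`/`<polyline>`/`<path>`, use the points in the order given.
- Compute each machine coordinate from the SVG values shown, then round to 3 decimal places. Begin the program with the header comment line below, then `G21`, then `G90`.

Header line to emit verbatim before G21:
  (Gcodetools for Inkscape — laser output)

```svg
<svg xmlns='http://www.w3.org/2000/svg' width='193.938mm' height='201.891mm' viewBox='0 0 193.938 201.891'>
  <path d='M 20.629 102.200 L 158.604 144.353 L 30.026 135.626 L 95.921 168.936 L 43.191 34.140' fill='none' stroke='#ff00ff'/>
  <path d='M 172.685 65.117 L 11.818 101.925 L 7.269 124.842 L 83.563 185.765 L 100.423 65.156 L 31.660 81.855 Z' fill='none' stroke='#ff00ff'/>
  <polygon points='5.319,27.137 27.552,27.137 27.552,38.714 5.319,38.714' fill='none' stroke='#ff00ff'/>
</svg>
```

1 u = 1 mm; y_m = 201.891 − y.

[1] `<path>` open polyline, #ff00ff→score S587 F2334: (20.629,99.691) → (158.604,57.538) → (30.026,66.265) → (95.921,32.955) → (43.191,167.751)

[2] `<path>` closed polygon, #ff00ff→score S587 F2334: (172.685,136.774) → (11.818,99.966) → (7.269,77.049) → (83.563,16.126) → (100.423,136.735) → (31.660,120.036) → (172.685,136.774) (closed)

[3] `<polygon>` rectangle, #ff00ff→score S587 F2334: (5.319,174.754) → (27.552,174.754) → (27.552,163.177) → (5.319,163.177) → (5.319,174.754) (closed)

(Gcodetools for Inkscape — laser output)
G21
G90
G00 X20.629 Y99.691
M3 S587
G1 X158.604 Y57.538 F2334
G1 X30.026 Y66.265 F2334
G1 X95.921 Y32.955 F2334
G1 X43.191 Y167.751 F2334
M5
G00 X172.685 Y136.774
M3 S587
G1 X11.818 Y99.966 F2334
G1 X7.269 Y77.049 F2334
G1 X83.563 Y16.126 F2334
G1 X100.423 Y136.735 F2334
G1 X31.660 Y120.036 F2334
G1 X172.685 Y136.774 F2334
M5
G00 X5.319 Y174.754
M3 S587
G1 X27.552 Y174.754 F2334
G1 X27.552 Y163.177 F2334
G1 X5.319 Y163.177 F2334
G1 X5.319 Y174.754 F2334
M5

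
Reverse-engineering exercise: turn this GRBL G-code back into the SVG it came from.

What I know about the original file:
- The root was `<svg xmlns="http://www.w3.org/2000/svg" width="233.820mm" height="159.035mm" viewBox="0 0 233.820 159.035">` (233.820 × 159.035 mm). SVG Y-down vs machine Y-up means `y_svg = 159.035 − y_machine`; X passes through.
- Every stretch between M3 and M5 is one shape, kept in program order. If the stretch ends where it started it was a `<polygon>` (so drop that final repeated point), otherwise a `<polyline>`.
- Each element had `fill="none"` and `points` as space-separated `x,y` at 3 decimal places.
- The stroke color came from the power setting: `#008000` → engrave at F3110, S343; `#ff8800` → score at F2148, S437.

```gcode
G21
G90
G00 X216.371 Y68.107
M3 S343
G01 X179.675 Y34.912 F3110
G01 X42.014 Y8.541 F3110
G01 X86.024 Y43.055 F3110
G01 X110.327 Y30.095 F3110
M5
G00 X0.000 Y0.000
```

Each laser-on run becomes one SVG element. Flip Y back into SVG space with y_svg = 159.035 − y_machine. Every run uses S343, so all elements get stroke `#008000` (engrave).

Run 1: The run is open, so emit a `<polyline>` with points (Y-flipped): 216.371,90.928 179.675,124.123 42.014,150.494 86.024,115.980 110.327,128.940.

<svg xmlns="http://www.w3.org/2000/svg" width="233.820mm" height="159.035mm" viewBox="0 0 233.820 159.035">
  <polyline points="216.371,90.928 179.675,124.123 42.014,150.494 86.024,115.980 110.327,128.940" fill="none" stroke="#008000"/>
</svg>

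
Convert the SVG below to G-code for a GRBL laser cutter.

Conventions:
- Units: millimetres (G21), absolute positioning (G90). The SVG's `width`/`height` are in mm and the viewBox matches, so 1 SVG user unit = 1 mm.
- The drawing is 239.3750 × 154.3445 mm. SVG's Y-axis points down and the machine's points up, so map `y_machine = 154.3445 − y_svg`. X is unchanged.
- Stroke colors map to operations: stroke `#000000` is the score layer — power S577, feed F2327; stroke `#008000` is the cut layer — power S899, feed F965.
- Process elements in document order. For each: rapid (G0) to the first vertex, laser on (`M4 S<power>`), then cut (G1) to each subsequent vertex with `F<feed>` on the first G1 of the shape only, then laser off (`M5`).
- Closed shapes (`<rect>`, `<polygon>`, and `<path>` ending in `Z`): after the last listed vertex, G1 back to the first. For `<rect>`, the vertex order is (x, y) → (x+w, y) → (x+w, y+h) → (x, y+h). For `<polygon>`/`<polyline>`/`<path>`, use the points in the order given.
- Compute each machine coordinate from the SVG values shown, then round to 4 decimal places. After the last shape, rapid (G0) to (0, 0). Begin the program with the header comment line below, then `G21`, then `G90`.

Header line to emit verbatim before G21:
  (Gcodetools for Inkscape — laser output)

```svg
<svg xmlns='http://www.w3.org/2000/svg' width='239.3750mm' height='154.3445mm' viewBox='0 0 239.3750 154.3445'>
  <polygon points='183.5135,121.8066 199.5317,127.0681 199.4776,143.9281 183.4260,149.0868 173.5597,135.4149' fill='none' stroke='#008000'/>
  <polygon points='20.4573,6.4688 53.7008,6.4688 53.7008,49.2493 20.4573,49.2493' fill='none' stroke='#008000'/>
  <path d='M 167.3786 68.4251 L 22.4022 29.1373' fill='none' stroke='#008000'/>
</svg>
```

viewBox `0 0 239.3750 154.3445` with mm width/height → 1 unit = 1 mm. Flip: y_m = 154.3445 − y_svg.

**Shape 1** — `<polygon>` regular polygon, stroke `#008000` → cut (S899, F965). Machine vertices: (183.5135,32.5379) → (199.5317,27.2764) → (199.4776,10.4164) → (183.4260,5.2577) → (173.5597,18.9296) → (183.5135,32.5379). Closed: final G1 returns to the first vertex.

**Shape 2** — `<polygon>` rectangle, stroke `#008000` → cut (S899, F965). Machine vertices: (20.4573,147.8757) → (53.7008,147.8757) → (53.7008,105.0952) → (20.4573,105.0952) → (20.4573,147.8757). Closed: final G1 returns to the first vertex.

**Shape 3** — `<path>` line segment, stroke `#008000` → cut (S899, F965). Machine vertices: (167.3786,85.9194) → (22.4022,125.2072). Open path.

(Gcodetools for Inkscape — laser output)
G21
G90
G0 X183.5135 Y32.5379
M4 S899
G1 X199.5317 Y27.2764 F965
G1 X199.4776 Y10.4164
G1 X183.4260 Y5.2577
G1 X173.5597 Y18.9296
G1 X183.5135 Y32.5379
M5
G0 X20.4573 Y147.8757
M4 S899
G1 X53.7008 Y147.8757 F965
G1 X53.7008 Y105.0952
G1 X20.4573 Y105.0952
G1 X20.4573 Y147.8757
M5
G0 X167.3786 Y85.9194
M4 S899
G1 X22.4022 Y125.2072 F965
M5
G0 X0.0000 Y0.0000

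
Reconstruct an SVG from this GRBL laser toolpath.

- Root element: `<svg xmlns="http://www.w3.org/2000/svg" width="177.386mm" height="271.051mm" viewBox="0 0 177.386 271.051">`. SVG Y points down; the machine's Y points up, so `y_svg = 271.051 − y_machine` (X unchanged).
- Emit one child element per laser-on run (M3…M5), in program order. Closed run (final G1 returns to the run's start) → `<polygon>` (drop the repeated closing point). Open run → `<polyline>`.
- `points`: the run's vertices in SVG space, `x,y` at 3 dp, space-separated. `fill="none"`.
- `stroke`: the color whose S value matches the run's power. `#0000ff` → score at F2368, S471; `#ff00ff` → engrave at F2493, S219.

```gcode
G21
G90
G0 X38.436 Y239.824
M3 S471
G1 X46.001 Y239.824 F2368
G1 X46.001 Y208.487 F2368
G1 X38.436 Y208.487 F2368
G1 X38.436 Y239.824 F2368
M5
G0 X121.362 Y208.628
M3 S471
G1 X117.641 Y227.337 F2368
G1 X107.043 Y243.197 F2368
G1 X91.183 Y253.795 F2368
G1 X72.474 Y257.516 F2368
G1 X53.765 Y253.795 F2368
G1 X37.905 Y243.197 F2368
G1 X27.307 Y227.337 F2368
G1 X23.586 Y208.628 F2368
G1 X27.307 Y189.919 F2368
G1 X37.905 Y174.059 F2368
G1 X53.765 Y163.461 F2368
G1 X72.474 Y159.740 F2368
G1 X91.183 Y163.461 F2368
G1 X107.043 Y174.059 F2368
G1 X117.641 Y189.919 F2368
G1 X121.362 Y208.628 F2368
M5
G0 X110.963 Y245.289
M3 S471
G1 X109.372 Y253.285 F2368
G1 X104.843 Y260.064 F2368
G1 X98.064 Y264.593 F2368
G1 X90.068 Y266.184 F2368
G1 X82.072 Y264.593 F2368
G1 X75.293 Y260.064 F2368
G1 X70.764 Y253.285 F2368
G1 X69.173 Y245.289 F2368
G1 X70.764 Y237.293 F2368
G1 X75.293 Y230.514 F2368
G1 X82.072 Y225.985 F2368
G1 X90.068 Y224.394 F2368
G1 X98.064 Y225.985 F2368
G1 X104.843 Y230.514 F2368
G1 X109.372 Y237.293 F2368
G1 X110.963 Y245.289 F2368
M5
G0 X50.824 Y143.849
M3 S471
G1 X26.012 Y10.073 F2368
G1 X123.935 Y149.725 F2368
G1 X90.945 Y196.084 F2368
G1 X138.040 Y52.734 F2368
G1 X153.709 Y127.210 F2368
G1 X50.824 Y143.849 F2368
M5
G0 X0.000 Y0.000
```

y_svg = 271.051 − y_m. Every run uses S471, so all elements get stroke `#0000ff` (score).

[1] closed run; points: 38.436,31.227 46.001,31.227 46.001,62.564 38.436,62.564

[2] closed run; points: 121.362,62.423 117.641,43.714 107.043,27.854 91.183,17.256 72.474,13.535 53.765,17.256 37.905,27.854 27.307,43.714 23.586,62.423 27.307,81.132 37.905,96.992 53.765,107.590 72.474,111.311 91.183,107.590 107.043,96.992 117.641,81.132

[3] closed run; points: 110.963,25.762 109.372,17.766 104.843,10.987 98.064,6.458 90.068,4.867 82.072,6.458 75.293,10.987 70.764,17.766 69.173,25.762 70.764,33.758 75.293,40.537 82.072,45.066 90.068,46.657 98.064,45.066 104.843,40.537 109.372,33.758

[4] closed run; points: 50.824,127.202 26.012,260.978 123.935,121.326 90.945,74.967 138.040,218.317 153.709,143.841

<svg xmlns="http://www.w3.org/2000/svg" width="177.386mm" height="271.051mm" viewBox="0 0 177.386 271.051">
  <polygon points="38.436,31.227 46.001,31.227 46.001,62.564 38.436,62.564" fill="none" stroke="#0000ff"/>
  <polygon points="121.362,62.423 117.641,43.714 107.043,27.854 91.183,17.256 72.474,13.535 53.765,17.256 37.905,27.854 27.307,43.714 23.586,62.423 27.307,81.132 37.905,96.992 53.765,107.590 72.474,111.311 91.183,107.590 107.043,96.992 117.641,81.132" fill="none" stroke="#0000ff"/>
  <polygon points="110.963,25.762 109.372,17.766 104.843,10.987 98.064,6.458 90.068,4.867 82.072,6.458 75.293,10.987 70.764,17.766 69.173,25.762 70.764,33.758 75.293,40.537 82.072,45.066 90.068,46.657 98.064,45.066 104.843,40.537 109.372,33.758" fill="none" stroke="#0000ff"/>
  <polygon points="50.824,127.202 26.012,260.978 123.935,121.326 90.945,74.967 138.040,218.317 153.709,143.841" fill="none" stroke="#0000ff"/>
</svg>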